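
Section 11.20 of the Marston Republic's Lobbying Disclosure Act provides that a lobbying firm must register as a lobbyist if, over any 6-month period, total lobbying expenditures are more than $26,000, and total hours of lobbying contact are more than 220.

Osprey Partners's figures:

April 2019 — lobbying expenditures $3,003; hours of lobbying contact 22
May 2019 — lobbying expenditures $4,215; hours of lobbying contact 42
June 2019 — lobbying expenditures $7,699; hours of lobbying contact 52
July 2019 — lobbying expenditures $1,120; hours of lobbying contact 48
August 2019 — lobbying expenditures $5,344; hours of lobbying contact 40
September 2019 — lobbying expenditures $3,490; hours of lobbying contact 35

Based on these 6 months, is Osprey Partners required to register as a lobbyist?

Total lobbying expenditures: $3,003 + $4,215 + $7,699 + $1,120 + $5,344 + $3,490 = $24,871 (≤ $26,000).
Total hours of lobbying contact: 22 + 42 + 52 + 48 + 40 + 35 = 239 (> 220).
The test is 'and': the rule requires both, and at least one is not exceeded.

No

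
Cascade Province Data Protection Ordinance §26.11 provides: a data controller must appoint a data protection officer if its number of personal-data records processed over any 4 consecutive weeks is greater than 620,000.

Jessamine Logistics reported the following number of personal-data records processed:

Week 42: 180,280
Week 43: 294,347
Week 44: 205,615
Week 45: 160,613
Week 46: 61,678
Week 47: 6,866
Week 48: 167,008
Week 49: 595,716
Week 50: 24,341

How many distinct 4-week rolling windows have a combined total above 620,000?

Week 42–Week 45: 180,280 + 294,347 + 205,615 + 160,613 = 840,855 (over)
Week 43–Week 46: 294,347 + 205,615 + 160,613 + 61,678 = 722,253 (over)
Week 44–Week 47: 205,615 + 160,613 + 61,678 + 6,866 = 434,772 (under)
Week 45–Week 48: 160,613 + 61,678 + 6,866 + 167,008 = 396,165 (under)
Week 46–Week 49: 61,678 + 6,866 + 167,008 + 595,716 = 831,268 (over)
Week 47–Week 50: 6,866 + 167,008 + 595,716 + 24,341 = 793,931 (over)
4 windows exceed the threshold.

4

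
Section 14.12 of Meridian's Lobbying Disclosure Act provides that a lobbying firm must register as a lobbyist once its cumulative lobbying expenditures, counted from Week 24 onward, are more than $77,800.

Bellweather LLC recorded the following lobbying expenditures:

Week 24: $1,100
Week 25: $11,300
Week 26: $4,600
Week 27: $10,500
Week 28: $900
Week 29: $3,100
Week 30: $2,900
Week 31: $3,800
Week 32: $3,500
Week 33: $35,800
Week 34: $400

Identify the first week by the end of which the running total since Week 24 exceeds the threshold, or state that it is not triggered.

Week 34

Through Week 24: $1,100
Through Week 25: $12,400
Through Week 26: $17,000
Through Week 27: $27,500
Through Week 28: $28,400
Through Week 29: $31,500
Through Week 30: $34,400
Through Week 31: $38,200
Through Week 32: $41,700
Through Week 33: $77,500
Through Week 34: $77,900 ← exceeds threshold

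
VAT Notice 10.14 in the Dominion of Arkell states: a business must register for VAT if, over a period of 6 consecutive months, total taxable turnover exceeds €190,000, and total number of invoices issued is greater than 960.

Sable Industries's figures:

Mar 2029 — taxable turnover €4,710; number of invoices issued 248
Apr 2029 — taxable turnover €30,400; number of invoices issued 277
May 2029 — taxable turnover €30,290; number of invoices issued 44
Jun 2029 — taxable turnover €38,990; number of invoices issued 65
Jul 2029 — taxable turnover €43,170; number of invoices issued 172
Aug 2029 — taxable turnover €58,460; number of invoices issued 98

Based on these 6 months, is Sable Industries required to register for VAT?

No

Total taxable turnover: €4,710 + €30,400 + €30,290 + €38,990 + €43,170 + €58,460 = €206,020 (> €190,000).
Total number of invoices issued: 248 + 277 + 44 + 65 + 172 + 98 = 904 (≤ 960).
The test is 'and': the rule requires both, and at least one is not exceeded.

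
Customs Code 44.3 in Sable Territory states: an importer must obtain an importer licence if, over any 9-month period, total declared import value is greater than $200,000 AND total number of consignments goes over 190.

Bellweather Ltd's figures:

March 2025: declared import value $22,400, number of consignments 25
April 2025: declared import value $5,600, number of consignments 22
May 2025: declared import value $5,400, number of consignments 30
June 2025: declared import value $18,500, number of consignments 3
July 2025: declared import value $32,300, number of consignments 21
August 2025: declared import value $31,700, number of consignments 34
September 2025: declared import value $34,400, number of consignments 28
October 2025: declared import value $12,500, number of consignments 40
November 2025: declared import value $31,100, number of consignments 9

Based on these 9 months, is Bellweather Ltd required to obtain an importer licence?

Total declared import value: $22,400 + $5,600 + $5,400 + $18,500 + $32,300 + $31,700 + $34,400 + $12,500 + $31,100 = $193,900 (≤ $200,000).
Total number of consignments: 25 + 22 + 30 + 3 + 21 + 34 + 28 + 40 + 9 = 212 (> 190).
The test is 'and': the rule requires both, and at least one is not exceeded.

No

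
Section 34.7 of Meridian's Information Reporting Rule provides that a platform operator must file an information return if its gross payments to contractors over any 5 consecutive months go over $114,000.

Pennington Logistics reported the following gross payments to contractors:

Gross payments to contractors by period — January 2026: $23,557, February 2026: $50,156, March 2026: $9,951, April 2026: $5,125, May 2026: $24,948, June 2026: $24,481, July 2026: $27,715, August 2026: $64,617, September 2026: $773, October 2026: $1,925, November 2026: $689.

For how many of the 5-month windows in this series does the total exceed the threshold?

4

January 2026–May 2026: $23,557 + $50,156 + $9,951 + $5,125 + $24,948 = $113,737 (under)
February 2026–June 2026: $50,156 + $9,951 + $5,125 + $24,948 + $24,481 = $114,661 (over)
March 2026–July 2026: $9,951 + $5,125 + $24,948 + $24,481 + $27,715 = $92,220 (under)
April 2026–August 2026: $5,125 + $24,948 + $24,481 + $27,715 + $64,617 = $146,886 (over)
May 2026–September 2026: $24,948 + $24,481 + $27,715 + $64,617 + $773 = $142,534 (over)
June 2026–October 2026: $24,481 + $27,715 + $64,617 + $773 + $1,925 = $119,511 (over)
July 2026–November 2026: $27,715 + $64,617 + $773 + $1,925 + $689 = $95,719 (under)
4 windows exceed the threshold.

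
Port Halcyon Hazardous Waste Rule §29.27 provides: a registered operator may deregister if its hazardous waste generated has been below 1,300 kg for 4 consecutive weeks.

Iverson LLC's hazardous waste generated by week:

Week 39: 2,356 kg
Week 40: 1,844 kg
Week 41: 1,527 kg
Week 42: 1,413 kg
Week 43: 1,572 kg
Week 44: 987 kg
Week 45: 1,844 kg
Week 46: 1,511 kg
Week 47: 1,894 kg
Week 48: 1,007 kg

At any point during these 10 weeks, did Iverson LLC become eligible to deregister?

Weeks below 1,300 kg: Week 44, Week 48.
Longest run of consecutive weeks below the threshold: 1.
1 < 4, so Iverson LLC never became eligible.

No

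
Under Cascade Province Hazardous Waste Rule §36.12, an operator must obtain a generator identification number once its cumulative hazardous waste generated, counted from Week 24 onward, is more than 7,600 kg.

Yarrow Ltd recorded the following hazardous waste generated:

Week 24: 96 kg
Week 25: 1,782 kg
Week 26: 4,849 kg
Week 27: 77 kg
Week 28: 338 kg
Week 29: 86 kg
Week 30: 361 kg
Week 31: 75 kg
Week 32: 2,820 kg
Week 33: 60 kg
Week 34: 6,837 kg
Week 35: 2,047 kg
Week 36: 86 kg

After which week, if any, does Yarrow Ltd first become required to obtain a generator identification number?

Week 31

Through Week 24: 96 kg
Through Week 25: 1,878 kg
Through Week 26: 6,727 kg
Through Week 27: 6,804 kg
Through Week 28: 7,142 kg
Through Week 29: 7,228 kg
Through Week 30: 7,589 kg
Through Week 31: 7,664 kg ← exceeds threshold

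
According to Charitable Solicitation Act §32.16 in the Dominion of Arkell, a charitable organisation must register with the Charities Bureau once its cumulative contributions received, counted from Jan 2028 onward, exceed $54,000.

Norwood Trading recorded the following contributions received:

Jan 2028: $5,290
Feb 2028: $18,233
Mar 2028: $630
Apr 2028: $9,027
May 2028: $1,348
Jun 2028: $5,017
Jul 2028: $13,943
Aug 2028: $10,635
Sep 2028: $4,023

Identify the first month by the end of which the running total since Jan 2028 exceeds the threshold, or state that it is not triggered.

Aug 2028

Through Jan 2028: $5,290
Through Feb 2028: $23,523
Through Mar 2028: $24,153
Through Apr 2028: $33,180
Through May 2028: $34,528
Through Jun 2028: $39,545
Through Jul 2028: $53,488
Through Aug 2028: $64,123 ← exceeds threshold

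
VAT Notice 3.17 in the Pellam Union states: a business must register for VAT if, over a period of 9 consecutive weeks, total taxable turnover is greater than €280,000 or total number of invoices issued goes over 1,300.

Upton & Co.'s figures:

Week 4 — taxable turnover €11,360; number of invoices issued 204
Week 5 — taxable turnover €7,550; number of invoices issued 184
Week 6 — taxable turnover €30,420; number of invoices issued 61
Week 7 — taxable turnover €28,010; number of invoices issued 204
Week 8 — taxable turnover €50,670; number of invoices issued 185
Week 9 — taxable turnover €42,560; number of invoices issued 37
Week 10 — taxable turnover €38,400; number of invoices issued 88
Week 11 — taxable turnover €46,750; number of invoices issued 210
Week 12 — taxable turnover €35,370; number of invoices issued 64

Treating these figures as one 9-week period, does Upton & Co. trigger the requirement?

Yes

Total taxable turnover: €11,360 + €7,550 + €30,420 + €28,010 + €50,670 + €42,560 + €38,400 + €46,750 + €35,370 = €291,090 (> €280,000).
Total number of invoices issued: 204 + 184 + 61 + 204 + 185 + 37 + 88 + 210 + 64 = 1,237 (≤ 1,300).
The test is 'or': at least one threshold is exceeded.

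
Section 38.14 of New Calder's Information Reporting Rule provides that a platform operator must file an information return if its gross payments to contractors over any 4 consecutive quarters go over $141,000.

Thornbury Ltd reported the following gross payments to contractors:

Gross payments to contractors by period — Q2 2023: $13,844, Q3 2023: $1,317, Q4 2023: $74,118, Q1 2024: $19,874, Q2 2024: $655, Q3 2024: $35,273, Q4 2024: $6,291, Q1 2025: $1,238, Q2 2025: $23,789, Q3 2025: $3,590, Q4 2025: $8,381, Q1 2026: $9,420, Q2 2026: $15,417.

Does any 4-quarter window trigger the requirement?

Q2 2023–Q1 2024: $13,844 + $1,317 + $74,118 + $19,874 = $109,153 (under)
Q3 2023–Q2 2024: $1,317 + $74,118 + $19,874 + $655 = $95,964 (under)
Q4 2023–Q3 2024: $74,118 + $19,874 + $655 + $35,273 = $129,920 (under)
Q1 2024–Q4 2024: $19,874 + $655 + $35,273 + $6,291 = $62,093 (under)
Q2 2024–Q1 2025: $655 + $35,273 + $6,291 + $1,238 = $43,457 (under)
Q3 2024–Q2 2025: $35,273 + $6,291 + $1,238 + $23,789 = $66,591 (under)
Q4 2024–Q3 2025: $6,291 + $1,238 + $23,789 + $3,590 = $34,908 (under)
Q1 2025–Q4 2025: $1,238 + $23,789 + $3,590 + $8,381 = $36,998 (under)
Q2 2025–Q1 2026: $23,789 + $3,590 + $8,381 + $9,420 = $45,180 (under)
Q3 2025–Q2 2026: $3,590 + $8,381 + $9,420 + $15,417 = $36,808 (under)
No window exceeds $141,000.

No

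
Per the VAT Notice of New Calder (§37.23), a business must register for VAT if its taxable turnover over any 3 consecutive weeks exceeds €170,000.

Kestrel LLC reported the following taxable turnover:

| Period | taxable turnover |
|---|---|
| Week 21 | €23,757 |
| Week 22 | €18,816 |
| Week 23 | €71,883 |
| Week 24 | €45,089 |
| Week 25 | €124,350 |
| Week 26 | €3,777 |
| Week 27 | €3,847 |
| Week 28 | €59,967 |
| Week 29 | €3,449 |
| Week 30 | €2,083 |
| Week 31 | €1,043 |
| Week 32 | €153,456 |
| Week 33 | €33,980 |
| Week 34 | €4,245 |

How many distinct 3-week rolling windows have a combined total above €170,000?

4

Week 21–Week 23: €23,757 + €18,816 + €71,883 = €114,456 (under)
Week 22–Week 24: €18,816 + €71,883 + €45,089 = €135,788 (under)
Week 23–Week 25: €71,883 + €45,089 + €124,350 = €241,322 (over)
Week 24–Week 26: €45,089 + €124,350 + €3,777 = €173,216 (over)
Week 25–Week 27: €124,350 + €3,777 + €3,847 = €131,974 (under)
Week 26–Week 28: €3,777 + €3,847 + €59,967 = €67,591 (under)
Week 27–Week 29: €3,847 + €59,967 + €3,449 = €67,263 (under)
Week 28–Week 30: €59,967 + €3,449 + €2,083 = €65,499 (under)
Week 29–Week 31: €3,449 + €2,083 + €1,043 = €6,575 (under)
Week 30–Week 32: €2,083 + €1,043 + €153,456 = €156,582 (under)
Week 31–Week 33: €1,043 + €153,456 + €33,980 = €188,479 (over)
Week 32–Week 34: €153,456 + €33,980 + €4,245 = €191,681 (over)
4 windows exceed the threshold.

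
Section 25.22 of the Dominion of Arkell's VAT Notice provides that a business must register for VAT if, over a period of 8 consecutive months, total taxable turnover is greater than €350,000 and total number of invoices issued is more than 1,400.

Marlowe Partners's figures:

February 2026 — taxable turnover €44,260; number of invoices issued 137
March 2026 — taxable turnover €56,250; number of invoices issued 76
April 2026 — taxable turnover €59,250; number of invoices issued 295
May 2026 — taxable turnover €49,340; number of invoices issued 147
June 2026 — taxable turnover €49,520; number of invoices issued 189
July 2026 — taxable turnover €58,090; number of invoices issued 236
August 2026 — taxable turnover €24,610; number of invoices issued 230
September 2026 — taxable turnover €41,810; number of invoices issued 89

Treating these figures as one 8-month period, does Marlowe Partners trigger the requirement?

No

Total taxable turnover: €44,260 + €56,250 + €59,250 + €49,340 + €49,520 + €58,090 + €24,610 + €41,810 = €383,130 (> €350,000).
Total number of invoices issued: 137 + 76 + 295 + 147 + 189 + 236 + 230 + 89 = 1,399 (≤ 1,400).
The test is 'and': the rule requires both, and at least one is not exceeded.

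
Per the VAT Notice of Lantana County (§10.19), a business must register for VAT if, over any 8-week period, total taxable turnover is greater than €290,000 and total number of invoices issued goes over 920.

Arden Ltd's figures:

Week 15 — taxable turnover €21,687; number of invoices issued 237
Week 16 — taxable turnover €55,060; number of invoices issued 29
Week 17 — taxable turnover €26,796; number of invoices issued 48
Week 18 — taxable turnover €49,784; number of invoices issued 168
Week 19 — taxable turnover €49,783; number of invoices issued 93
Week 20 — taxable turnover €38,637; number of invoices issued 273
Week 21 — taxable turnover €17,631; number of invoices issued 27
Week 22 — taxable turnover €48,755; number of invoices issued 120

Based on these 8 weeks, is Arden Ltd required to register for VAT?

Total taxable turnover: €21,687 + €55,060 + €26,796 + €49,784 + €49,783 + €38,637 + €17,631 + €48,755 = €308,133 (> €290,000).
Total number of invoices issued: 237 + 29 + 48 + 168 + 93 + 273 + 27 + 120 = 995 (> 920).
The test is 'and': both thresholds are exceeded.

Yes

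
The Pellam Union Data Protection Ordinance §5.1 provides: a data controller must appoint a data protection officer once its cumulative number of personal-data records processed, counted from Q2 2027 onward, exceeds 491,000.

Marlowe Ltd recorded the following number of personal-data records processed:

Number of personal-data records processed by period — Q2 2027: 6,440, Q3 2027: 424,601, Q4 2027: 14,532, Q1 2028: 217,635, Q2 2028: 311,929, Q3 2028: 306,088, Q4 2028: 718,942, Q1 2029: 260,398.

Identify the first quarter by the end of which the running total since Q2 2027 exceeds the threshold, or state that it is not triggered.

Through Q2 2027: 6,440
Through Q3 2027: 431,041
Through Q4 2027: 445,573
Through Q1 2028: 663,208 ← exceeds threshold

Q1 2028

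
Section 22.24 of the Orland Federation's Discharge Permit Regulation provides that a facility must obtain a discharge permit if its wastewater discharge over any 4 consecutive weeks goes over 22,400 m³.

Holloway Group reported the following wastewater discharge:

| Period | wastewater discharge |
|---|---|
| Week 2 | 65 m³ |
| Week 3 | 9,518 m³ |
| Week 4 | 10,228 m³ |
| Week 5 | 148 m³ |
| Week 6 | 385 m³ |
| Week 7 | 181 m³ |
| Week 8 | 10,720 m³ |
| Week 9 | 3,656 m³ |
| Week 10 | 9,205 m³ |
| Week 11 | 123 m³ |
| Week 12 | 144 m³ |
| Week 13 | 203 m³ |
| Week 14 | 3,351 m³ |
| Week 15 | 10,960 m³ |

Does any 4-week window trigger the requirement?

Week 2–Week 5: 65 m³ + 9,518 m³ + 10,228 m³ + 148 m³ = 19,959 m³ (under)
Week 3–Week 6: 9,518 m³ + 10,228 m³ + 148 m³ + 385 m³ = 20,279 m³ (under)
Week 4–Week 7: 10,228 m³ + 148 m³ + 385 m³ + 181 m³ = 10,942 m³ (under)
Week 5–Week 8: 148 m³ + 385 m³ + 181 m³ + 10,720 m³ = 11,434 m³ (under)
Week 6–Week 9: 385 m³ + 181 m³ + 10,720 m³ + 3,656 m³ = 14,942 m³ (under)
Week 7–Week 10: 181 m³ + 10,720 m³ + 3,656 m³ + 9,205 m³ = 23,762 m³ (over)
Week 8–Week 11: 10,720 m³ + 3,656 m³ + 9,205 m³ + 123 m³ = 23,704 m³ (over)
Week 9–Week 12: 3,656 m³ + 9,205 m³ + 123 m³ + 144 m³ = 13,128 m³ (under)
Week 10–Week 13: 9,205 m³ + 123 m³ + 144 m³ + 203 m³ = 9,675 m³ (under)
Week 11–Week 14: 123 m³ + 144 m³ + 203 m³ + 3,351 m³ = 3,821 m³ (under)
Week 12–Week 15: 144 m³ + 203 m³ + 3,351 m³ + 10,960 m³ = 14,658 m³ (under)
At least one window exceeds 22,400 m³.

Yes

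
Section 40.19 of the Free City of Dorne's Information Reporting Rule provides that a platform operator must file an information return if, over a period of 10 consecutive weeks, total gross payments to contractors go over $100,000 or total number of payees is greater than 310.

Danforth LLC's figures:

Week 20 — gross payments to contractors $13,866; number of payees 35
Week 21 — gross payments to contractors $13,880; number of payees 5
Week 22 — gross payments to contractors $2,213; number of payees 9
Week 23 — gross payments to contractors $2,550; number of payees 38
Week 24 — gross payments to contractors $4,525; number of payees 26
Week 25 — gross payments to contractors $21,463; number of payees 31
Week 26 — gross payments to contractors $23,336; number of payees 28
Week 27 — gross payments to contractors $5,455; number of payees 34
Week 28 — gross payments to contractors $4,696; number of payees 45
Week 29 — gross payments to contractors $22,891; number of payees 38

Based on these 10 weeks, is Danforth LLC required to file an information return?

Total gross payments to contractors: $13,866 + $13,880 + $2,213 + $2,550 + $4,525 + $21,463 + $23,336 + $5,455 + $4,696 + $22,891 = $114,875 (> $100,000).
Total number of payees: 35 + 5 + 9 + 38 + 26 + 31 + 28 + 34 + 45 + 38 = 289 (≤ 310).
The test is 'or': at least one threshold is exceeded.

Yes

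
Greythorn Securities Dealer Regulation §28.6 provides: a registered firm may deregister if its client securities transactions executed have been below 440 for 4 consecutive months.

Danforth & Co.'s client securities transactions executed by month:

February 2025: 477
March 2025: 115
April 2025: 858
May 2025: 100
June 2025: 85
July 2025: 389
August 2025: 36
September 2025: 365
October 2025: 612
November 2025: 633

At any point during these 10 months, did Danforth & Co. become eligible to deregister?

Yes

Months below 440: March 2025, May 2025, June 2025, July 2025, August 2025, September 2025.
Longest run of consecutive months below the threshold: 5.
5 ≥ 4, so Danforth & Co. became eligible.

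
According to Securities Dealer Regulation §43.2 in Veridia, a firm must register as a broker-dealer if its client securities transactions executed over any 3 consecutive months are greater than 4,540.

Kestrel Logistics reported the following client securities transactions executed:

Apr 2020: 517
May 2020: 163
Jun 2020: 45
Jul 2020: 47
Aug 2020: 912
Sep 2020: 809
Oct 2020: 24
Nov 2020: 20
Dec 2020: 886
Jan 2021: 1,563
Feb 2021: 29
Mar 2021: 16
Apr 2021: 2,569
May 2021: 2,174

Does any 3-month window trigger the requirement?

Yes

Apr 2020–Jun 2020: 517 + 163 + 45 = 725 (under)
May 2020–Jul 2020: 163 + 45 + 47 = 255 (under)
Jun 2020–Aug 2020: 45 + 47 + 912 = 1,004 (under)
Jul 2020–Sep 2020: 47 + 912 + 809 = 1,768 (under)
Aug 2020–Oct 2020: 912 + 809 + 24 = 1,745 (under)
Sep 2020–Nov 2020: 809 + 24 + 20 = 853 (under)
Oct 2020–Dec 2020: 24 + 20 + 886 = 930 (under)
Nov 2020–Jan 2021: 20 + 886 + 1,563 = 2,469 (under)
Dec 2020–Feb 2021: 886 + 1,563 + 29 = 2,478 (under)
Jan 2021–Mar 2021: 1,563 + 29 + 16 = 1,608 (under)
Feb 2021–Apr 2021: 29 + 16 + 2,569 = 2,614 (under)
Mar 2021–May 2021: 16 + 2,569 + 2,174 = 4,759 (over)
At least one window exceeds 4,540.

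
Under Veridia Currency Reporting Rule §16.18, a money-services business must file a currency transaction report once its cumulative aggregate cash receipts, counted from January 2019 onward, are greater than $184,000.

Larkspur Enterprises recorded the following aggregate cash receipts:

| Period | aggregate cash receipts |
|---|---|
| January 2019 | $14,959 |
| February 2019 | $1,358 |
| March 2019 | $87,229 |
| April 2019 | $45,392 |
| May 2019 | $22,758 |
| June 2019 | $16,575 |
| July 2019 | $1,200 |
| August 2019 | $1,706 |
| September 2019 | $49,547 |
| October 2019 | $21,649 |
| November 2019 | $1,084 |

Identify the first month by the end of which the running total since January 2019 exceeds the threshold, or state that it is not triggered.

Through January 2019: $14,959
Through February 2019: $16,317
Through March 2019: $103,546
Through April 2019: $148,938
Through May 2019: $171,696
Through June 2019: $188,271 ← exceeds threshold

June 2019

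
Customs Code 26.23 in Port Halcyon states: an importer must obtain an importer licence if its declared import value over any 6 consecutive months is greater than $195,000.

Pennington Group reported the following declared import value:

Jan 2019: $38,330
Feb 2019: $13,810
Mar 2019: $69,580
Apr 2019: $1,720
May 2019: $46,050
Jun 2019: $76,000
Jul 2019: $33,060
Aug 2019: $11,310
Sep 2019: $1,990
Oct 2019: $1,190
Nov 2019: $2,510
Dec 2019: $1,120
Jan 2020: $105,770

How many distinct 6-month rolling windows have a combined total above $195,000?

Jan 2019–Jun 2019: $38,330 + $13,810 + $69,580 + $1,720 + $46,050 + $76,000 = $245,490 (over)
Feb 2019–Jul 2019: $13,810 + $69,580 + $1,720 + $46,050 + $76,000 + $33,060 = $240,220 (over)
Mar 2019–Aug 2019: $69,580 + $1,720 + $46,050 + $76,000 + $33,060 + $11,310 = $237,720 (over)
Apr 2019–Sep 2019: $1,720 + $46,050 + $76,000 + $33,060 + $11,310 + $1,990 = $170,130 (under)
May 2019–Oct 2019: $46,050 + $76,000 + $33,060 + $11,310 + $1,990 + $1,190 = $169,600 (under)
Jun 2019–Nov 2019: $76,000 + $33,060 + $11,310 + $1,990 + $1,190 + $2,510 = $126,060 (under)
Jul 2019–Dec 2019: $33,060 + $11,310 + $1,990 + $1,190 + $2,510 + $1,120 = $51,180 (under)
Aug 2019–Jan 2020: $11,310 + $1,990 + $1,190 + $2,510 + $1,120 + $105,770 = $123,890 (under)
3 windows exceed the threshold.

3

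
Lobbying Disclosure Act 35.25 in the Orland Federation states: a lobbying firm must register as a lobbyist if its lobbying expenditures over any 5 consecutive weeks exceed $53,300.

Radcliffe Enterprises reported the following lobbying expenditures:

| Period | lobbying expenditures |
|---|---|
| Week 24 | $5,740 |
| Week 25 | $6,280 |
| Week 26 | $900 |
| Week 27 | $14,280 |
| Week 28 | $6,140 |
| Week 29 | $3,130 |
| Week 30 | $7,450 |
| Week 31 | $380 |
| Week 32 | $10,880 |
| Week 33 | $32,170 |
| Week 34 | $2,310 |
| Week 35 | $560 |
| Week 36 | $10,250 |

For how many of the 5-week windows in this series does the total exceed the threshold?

2

Week 24–Week 28: $5,740 + $6,280 + $900 + $14,280 + $6,140 = $33,340 (under)
Week 25–Week 29: $6,280 + $900 + $14,280 + $6,140 + $3,130 = $30,730 (under)
Week 26–Week 30: $900 + $14,280 + $6,140 + $3,130 + $7,450 = $31,900 (under)
Week 27–Week 31: $14,280 + $6,140 + $3,130 + $7,450 + $380 = $31,380 (under)
Week 28–Week 32: $6,140 + $3,130 + $7,450 + $380 + $10,880 = $27,980 (under)
Week 29–Week 33: $3,130 + $7,450 + $380 + $10,880 + $32,170 = $54,010 (over)
Week 30–Week 34: $7,450 + $380 + $10,880 + $32,170 + $2,310 = $53,190 (under)
Week 31–Week 35: $380 + $10,880 + $32,170 + $2,310 + $560 = $46,300 (under)
Week 32–Week 36: $10,880 + $32,170 + $2,310 + $560 + $10,250 = $56,170 (over)
2 windows exceed the threshold.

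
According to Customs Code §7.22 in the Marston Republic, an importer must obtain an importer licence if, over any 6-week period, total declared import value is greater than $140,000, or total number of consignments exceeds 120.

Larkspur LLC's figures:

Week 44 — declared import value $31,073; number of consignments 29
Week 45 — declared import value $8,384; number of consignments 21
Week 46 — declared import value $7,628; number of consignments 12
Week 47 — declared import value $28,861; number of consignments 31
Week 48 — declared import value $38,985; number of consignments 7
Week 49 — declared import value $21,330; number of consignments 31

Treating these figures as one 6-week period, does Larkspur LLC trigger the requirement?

Total declared import value: $31,073 + $8,384 + $7,628 + $28,861 + $38,985 + $21,330 = $136,261 (≤ $140,000).
Total number of consignments: 29 + 21 + 12 + 31 + 7 + 31 = 131 (> 120).
The test is 'or': at least one threshold is exceeded.

Yes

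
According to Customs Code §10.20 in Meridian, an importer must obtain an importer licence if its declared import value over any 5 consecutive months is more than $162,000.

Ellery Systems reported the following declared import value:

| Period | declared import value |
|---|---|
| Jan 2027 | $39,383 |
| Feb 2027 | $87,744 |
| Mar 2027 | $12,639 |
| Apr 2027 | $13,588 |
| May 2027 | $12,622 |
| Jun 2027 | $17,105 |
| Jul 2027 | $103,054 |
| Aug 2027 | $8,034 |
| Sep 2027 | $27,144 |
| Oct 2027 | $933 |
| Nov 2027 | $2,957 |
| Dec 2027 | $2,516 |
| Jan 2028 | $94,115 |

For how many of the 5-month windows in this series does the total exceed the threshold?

Jan 2027–May 2027: $39,383 + $87,744 + $12,639 + $13,588 + $12,622 = $165,976 (over)
Feb 2027–Jun 2027: $87,744 + $12,639 + $13,588 + $12,622 + $17,105 = $143,698 (under)
Mar 2027–Jul 2027: $12,639 + $13,588 + $12,622 + $17,105 + $103,054 = $159,008 (under)
Apr 2027–Aug 2027: $13,588 + $12,622 + $17,105 + $103,054 + $8,034 = $154,403 (under)
May 2027–Sep 2027: $12,622 + $17,105 + $103,054 + $8,034 + $27,144 = $167,959 (over)
Jun 2027–Oct 2027: $17,105 + $103,054 + $8,034 + $27,144 + $933 = $156,270 (under)
Jul 2027–Nov 2027: $103,054 + $8,034 + $27,144 + $933 + $2,957 = $142,122 (under)
Aug 2027–Dec 2027: $8,034 + $27,144 + $933 + $2,957 + $2,516 = $41,584 (under)
Sep 2027–Jan 2028: $27,144 + $933 + $2,957 + $2,516 + $94,115 = $127,665 (under)
2 windows exceed the threshold.

2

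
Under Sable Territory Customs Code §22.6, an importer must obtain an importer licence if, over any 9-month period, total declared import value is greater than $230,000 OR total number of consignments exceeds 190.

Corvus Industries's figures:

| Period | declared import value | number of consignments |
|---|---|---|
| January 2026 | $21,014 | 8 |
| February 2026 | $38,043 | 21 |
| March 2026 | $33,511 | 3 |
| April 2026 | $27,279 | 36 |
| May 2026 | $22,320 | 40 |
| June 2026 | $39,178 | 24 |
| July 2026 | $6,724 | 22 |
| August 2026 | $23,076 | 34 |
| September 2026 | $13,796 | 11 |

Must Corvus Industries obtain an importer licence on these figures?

Yes

Total declared import value: $21,014 + $38,043 + $33,511 + $27,279 + $22,320 + $39,178 + $6,724 + $23,076 + $13,796 = $224,941 (≤ $230,000).
Total number of consignments: 8 + 21 + 3 + 36 + 40 + 24 + 22 + 34 + 11 = 199 (> 190).
The test is 'or': at least one threshold is exceeded.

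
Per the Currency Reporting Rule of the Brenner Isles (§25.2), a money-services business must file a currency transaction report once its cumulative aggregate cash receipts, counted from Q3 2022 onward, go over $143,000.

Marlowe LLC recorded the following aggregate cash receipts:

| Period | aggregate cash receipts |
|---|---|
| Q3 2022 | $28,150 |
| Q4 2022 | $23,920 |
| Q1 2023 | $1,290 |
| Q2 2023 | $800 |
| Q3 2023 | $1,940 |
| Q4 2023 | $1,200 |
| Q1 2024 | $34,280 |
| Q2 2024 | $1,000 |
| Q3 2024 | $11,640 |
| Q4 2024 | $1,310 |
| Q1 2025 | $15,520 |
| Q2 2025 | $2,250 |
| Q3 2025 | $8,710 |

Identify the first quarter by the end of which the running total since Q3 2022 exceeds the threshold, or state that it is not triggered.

Not triggered

Through Q3 2022: $28,150
Through Q4 2022: $52,070
Through Q1 2023: $53,360
Through Q2 2023: $54,160
Through Q3 2023: $56,100
Through Q4 2023: $57,300
Through Q1 2024: $91,580
Through Q2 2024: $92,580
Through Q3 2024: $104,220
Through Q4 2024: $105,530
Through Q1 2025: $121,050
Through Q2 2025: $123,300
Through Q3 2025: $132,010
Final cumulative total $132,010 ≤ $143,000; the threshold is never exceeded.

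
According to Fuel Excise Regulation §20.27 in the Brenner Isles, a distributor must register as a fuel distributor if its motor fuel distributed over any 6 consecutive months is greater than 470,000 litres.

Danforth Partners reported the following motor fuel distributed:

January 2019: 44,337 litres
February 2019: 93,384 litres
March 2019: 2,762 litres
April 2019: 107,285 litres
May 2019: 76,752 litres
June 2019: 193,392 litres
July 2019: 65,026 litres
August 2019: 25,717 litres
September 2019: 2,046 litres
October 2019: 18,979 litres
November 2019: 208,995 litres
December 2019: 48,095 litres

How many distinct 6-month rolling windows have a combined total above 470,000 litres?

5

January 2019–June 2019: 44,337 litres + 93,384 litres + 2,762 litres + 107,285 litres + 76,752 litres + 193,392 litres = 517,912 litres (over)
February 2019–July 2019: 93,384 litres + 2,762 litres + 107,285 litres + 76,752 litres + 193,392 litres + 65,026 litres = 538,601 litres (over)
March 2019–August 2019: 2,762 litres + 107,285 litres + 76,752 litres + 193,392 litres + 65,026 litres + 25,717 litres = 470,934 litres (over)
April 2019–September 2019: 107,285 litres + 76,752 litres + 193,392 litres + 65,026 litres + 25,717 litres + 2,046 litres = 470,218 litres (over)
May 2019–October 2019: 76,752 litres + 193,392 litres + 65,026 litres + 25,717 litres + 2,046 litres + 18,979 litres = 381,912 litres (under)
June 2019–November 2019: 193,392 litres + 65,026 litres + 25,717 litres + 2,046 litres + 18,979 litres + 208,995 litres = 514,155 litres (over)
July 2019–December 2019: 65,026 litres + 25,717 litres + 2,046 litres + 18,979 litres + 208,995 litres + 48,095 litres = 368,858 litres (under)
5 windows exceed the threshold.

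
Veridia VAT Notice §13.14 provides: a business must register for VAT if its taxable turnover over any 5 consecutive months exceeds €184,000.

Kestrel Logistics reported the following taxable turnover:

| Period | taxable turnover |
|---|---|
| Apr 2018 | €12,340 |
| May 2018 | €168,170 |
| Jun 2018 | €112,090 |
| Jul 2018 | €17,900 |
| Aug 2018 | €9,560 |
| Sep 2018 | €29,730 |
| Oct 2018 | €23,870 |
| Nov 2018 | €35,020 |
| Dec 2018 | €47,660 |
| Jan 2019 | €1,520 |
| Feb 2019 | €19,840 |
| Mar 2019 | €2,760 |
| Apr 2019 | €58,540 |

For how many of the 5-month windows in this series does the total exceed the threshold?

3

Apr 2018–Aug 2018: €12,340 + €168,170 + €112,090 + €17,900 + €9,560 = €320,060 (over)
May 2018–Sep 2018: €168,170 + €112,090 + €17,900 + €9,560 + €29,730 = €337,450 (over)
Jun 2018–Oct 2018: €112,090 + €17,900 + €9,560 + €29,730 + €23,870 = €193,150 (over)
Jul 2018–Nov 2018: €17,900 + €9,560 + €29,730 + €23,870 + €35,020 = €116,080 (under)
Aug 2018–Dec 2018: €9,560 + €29,730 + €23,870 + €35,020 + €47,660 = €145,840 (under)
Sep 2018–Jan 2019: €29,730 + €23,870 + €35,020 + €47,660 + €1,520 = €137,800 (under)
Oct 2018–Feb 2019: €23,870 + €35,020 + €47,660 + €1,520 + €19,840 = €127,910 (under)
Nov 2018–Mar 2019: €35,020 + €47,660 + €1,520 + €19,840 + €2,760 = €106,800 (under)
Dec 2018–Apr 2019: €47,660 + €1,520 + €19,840 + €2,760 + €58,540 = €130,320 (under)
3 windows exceed the threshold.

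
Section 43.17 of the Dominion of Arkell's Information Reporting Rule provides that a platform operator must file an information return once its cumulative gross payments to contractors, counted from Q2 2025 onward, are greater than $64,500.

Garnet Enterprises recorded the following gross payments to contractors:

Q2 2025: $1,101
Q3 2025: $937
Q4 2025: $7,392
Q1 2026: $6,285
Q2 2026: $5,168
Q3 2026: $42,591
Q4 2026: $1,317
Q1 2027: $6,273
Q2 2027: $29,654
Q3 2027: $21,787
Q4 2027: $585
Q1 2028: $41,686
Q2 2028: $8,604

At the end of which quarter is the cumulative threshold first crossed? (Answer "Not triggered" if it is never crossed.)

Through Q2 2025: $1,101
Through Q3 2025: $2,038
Through Q4 2025: $9,430
Through Q1 2026: $15,715
Through Q2 2026: $20,883
Through Q3 2026: $63,474
Through Q4 2026: $64,791 ← exceeds threshold

Q4 2026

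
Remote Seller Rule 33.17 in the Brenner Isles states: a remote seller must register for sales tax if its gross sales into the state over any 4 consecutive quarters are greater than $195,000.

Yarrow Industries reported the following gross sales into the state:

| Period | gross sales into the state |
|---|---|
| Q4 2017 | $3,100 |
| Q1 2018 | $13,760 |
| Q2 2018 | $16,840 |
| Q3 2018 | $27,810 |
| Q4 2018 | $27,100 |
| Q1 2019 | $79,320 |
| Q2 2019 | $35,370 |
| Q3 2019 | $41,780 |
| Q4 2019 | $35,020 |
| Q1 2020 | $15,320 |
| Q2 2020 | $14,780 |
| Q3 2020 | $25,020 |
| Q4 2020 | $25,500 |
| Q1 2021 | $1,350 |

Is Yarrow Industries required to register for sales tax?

No

Q4 2017–Q3 2018: $3,100 + $13,760 + $16,840 + $27,810 = $61,510 (under)
Q1 2018–Q4 2018: $13,760 + $16,840 + $27,810 + $27,100 = $85,510 (under)
Q2 2018–Q1 2019: $16,840 + $27,810 + $27,100 + $79,320 = $151,070 (under)
Q3 2018–Q2 2019: $27,810 + $27,100 + $79,320 + $35,370 = $169,600 (under)
Q4 2018–Q3 2019: $27,100 + $79,320 + $35,370 + $41,780 = $183,570 (under)
Q1 2019–Q4 2019: $79,320 + $35,370 + $41,780 + $35,020 = $191,490 (under)
Q2 2019–Q1 2020: $35,370 + $41,780 + $35,020 + $15,320 = $127,490 (under)
Q3 2019–Q2 2020: $41,780 + $35,020 + $15,320 + $14,780 = $106,900 (under)
Q4 2019–Q3 2020: $35,020 + $15,320 + $14,780 + $25,020 = $90,140 (under)
Q1 2020–Q4 2020: $15,320 + $14,780 + $25,020 + $25,500 = $80,620 (under)
Q2 2020–Q1 2021: $14,780 + $25,020 + $25,500 + $1,350 = $66,650 (under)
No window exceeds $195,000.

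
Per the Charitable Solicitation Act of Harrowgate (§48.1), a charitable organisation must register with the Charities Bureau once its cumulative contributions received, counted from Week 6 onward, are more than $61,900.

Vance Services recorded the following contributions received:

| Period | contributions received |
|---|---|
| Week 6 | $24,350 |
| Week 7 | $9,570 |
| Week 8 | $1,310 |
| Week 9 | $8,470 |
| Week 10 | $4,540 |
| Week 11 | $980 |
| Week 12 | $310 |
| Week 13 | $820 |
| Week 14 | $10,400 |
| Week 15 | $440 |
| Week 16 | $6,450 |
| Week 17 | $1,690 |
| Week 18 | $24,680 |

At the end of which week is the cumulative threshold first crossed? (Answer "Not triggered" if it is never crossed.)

Through Week 6: $24,350
Through Week 7: $33,920
Through Week 8: $35,230
Through Week 9: $43,700
Through Week 10: $48,240
Through Week 11: $49,220
Through Week 12: $49,530
Through Week 13: $50,350
Through Week 14: $60,750
Through Week 15: $61,190
Through Week 16: $67,640 ← exceeds threshold

Week 16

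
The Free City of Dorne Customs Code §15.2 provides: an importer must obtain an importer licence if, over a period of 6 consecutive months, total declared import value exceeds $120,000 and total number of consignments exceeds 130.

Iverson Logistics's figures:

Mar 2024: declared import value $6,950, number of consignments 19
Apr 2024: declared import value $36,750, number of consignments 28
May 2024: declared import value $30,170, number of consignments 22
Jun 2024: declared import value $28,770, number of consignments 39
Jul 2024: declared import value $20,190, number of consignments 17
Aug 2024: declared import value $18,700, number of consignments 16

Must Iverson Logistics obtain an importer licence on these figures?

Yes

Total declared import value: $6,950 + $36,750 + $30,170 + $28,770 + $20,190 + $18,700 = $141,530 (> $120,000).
Total number of consignments: 19 + 28 + 22 + 39 + 17 + 16 = 141 (> 130).
The test is 'and': both thresholds are exceeded.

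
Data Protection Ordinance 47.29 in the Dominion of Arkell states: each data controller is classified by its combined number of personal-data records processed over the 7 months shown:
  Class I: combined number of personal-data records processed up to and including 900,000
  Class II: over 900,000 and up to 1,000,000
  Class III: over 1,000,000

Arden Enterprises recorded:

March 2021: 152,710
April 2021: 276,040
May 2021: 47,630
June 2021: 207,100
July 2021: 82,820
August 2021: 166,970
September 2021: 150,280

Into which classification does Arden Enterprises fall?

Combined number of personal-data records processed: 152,710 + 276,040 + 47,630 + 207,100 + 82,820 + 166,970 + 150,280 = 1,083,550.
1,083,550 > 1,000,000, so Class III applies.

Class III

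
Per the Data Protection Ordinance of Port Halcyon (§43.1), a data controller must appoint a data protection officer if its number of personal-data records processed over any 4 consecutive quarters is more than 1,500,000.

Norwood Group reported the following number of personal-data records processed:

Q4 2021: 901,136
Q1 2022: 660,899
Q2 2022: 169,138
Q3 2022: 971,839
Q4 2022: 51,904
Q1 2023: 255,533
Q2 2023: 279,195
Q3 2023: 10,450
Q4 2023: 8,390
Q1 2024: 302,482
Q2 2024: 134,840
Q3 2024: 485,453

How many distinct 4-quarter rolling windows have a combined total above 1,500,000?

3

Q4 2021–Q3 2022: 901,136 + 660,899 + 169,138 + 971,839 = 2,703,012 (over)
Q1 2022–Q4 2022: 660,899 + 169,138 + 971,839 + 51,904 = 1,853,780 (over)
Q2 2022–Q1 2023: 169,138 + 971,839 + 51,904 + 255,533 = 1,448,414 (under)
Q3 2022–Q2 2023: 971,839 + 51,904 + 255,533 + 279,195 = 1,558,471 (over)
Q4 2022–Q3 2023: 51,904 + 255,533 + 279,195 + 10,450 = 597,082 (under)
Q1 2023–Q4 2023: 255,533 + 279,195 + 10,450 + 8,390 = 553,568 (under)
Q2 2023–Q1 2024: 279,195 + 10,450 + 8,390 + 302,482 = 600,517 (under)
Q3 2023–Q2 2024: 10,450 + 8,390 + 302,482 + 134,840 = 456,162 (under)
Q4 2023–Q3 2024: 8,390 + 302,482 + 134,840 + 485,453 = 931,165 (under)
3 windows exceed the threshold.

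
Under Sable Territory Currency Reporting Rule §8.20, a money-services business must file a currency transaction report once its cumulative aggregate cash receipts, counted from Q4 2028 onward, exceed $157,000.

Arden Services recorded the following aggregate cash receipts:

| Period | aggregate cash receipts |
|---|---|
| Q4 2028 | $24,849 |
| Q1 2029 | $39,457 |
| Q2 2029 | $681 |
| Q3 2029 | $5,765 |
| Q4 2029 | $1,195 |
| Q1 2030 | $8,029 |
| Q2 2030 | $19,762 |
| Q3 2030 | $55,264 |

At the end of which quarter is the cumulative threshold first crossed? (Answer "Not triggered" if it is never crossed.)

Through Q4 2028: $24,849
Through Q1 2029: $64,306
Through Q2 2029: $64,987
Through Q3 2029: $70,752
Through Q4 2029: $71,947
Through Q1 2030: $79,976
Through Q2 2030: $99,738
Through Q3 2030: $155,002
Final cumulative total $155,002 ≤ $157,000; the threshold is never exceeded.

Not triggered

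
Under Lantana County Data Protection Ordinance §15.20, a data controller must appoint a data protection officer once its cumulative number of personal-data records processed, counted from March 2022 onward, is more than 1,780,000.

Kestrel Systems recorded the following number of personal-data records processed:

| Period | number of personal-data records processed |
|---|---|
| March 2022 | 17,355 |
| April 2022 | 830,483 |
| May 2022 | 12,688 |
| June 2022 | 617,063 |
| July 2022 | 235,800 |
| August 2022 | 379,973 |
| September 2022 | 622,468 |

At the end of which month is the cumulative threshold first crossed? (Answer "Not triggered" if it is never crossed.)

Through March 2022: 17,355
Through April 2022: 847,838
Through May 2022: 860,526
Through June 2022: 1,477,589
Through July 2022: 1,713,389
Through August 2022: 2,093,362 ← exceeds threshold

August 2022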